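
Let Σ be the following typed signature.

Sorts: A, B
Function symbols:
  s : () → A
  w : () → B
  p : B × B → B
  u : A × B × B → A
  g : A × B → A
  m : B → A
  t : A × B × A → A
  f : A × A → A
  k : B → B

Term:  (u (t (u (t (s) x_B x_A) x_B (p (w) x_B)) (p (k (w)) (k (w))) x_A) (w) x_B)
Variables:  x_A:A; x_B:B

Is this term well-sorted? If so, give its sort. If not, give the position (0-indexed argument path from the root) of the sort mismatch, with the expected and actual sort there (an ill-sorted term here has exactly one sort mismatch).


        (s) : A
        x_B : B
        x_A : A
      (t (s) x_B x_A) : A
      x_B : B
        (w) : B
        x_B : B
      (p (w) x_B) : B
    (u (t (s) x_B x_A) x_B (p (w) x_B)) : A
        (w) : B
      (k (w)) : B
        (w) : B
      (k (w)) : B
    (p (k (w)) (k (w))) : B
    x_A : A
  (t (u (t (s) x_B x_A) x_B (p (w) x_B)) (p (k (w)) (k (w))) x_A) : A
  (w) : B
  x_B : B
(u (t (u (t (s) x_B x_A) x_B (p (w) x_B)) (p (k (w)) (k (w))) x_A) (w) x_B) : A

well-sorted; sort = A


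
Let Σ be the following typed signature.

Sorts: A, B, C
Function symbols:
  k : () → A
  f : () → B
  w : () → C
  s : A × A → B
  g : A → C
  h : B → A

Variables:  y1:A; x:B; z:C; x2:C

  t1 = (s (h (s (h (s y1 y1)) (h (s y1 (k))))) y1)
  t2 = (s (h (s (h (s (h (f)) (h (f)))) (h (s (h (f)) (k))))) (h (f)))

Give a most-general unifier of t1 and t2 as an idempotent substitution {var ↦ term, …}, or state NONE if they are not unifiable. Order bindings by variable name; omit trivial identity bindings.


{y1 ↦ (h (f))}


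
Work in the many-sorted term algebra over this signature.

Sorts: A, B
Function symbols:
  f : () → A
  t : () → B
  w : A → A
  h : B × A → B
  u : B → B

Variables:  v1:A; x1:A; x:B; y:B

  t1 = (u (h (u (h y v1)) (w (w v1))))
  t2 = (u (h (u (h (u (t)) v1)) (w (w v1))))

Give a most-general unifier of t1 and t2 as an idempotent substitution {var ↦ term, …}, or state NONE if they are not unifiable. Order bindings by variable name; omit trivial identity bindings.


{y ↦ (u (t))}


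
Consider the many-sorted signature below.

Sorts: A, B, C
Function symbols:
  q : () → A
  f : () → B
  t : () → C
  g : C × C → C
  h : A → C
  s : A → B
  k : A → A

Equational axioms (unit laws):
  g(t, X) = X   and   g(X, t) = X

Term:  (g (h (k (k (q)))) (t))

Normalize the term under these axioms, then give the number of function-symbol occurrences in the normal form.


1. (g (h (k (k (q)))) (t))  →  (h (k (k (q))))
normal form: (h (k (k (q))))

size = 4


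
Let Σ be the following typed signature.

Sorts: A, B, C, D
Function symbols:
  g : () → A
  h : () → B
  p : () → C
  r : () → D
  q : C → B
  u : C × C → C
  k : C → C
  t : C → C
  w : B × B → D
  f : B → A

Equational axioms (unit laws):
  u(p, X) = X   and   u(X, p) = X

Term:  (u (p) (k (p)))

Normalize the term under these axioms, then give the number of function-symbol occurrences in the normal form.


1. (u (p) (k (p)))  →  (k (p))
normal form: (k (p))

size = 2


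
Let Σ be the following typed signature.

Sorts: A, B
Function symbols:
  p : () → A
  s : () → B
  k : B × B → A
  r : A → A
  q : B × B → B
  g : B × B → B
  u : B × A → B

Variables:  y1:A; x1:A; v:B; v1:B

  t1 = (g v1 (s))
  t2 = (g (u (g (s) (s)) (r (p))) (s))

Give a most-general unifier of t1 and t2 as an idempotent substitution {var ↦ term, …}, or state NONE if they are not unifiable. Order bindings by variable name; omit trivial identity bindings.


{v1 ↦ (u (g (s) (s)) (r (p)))}


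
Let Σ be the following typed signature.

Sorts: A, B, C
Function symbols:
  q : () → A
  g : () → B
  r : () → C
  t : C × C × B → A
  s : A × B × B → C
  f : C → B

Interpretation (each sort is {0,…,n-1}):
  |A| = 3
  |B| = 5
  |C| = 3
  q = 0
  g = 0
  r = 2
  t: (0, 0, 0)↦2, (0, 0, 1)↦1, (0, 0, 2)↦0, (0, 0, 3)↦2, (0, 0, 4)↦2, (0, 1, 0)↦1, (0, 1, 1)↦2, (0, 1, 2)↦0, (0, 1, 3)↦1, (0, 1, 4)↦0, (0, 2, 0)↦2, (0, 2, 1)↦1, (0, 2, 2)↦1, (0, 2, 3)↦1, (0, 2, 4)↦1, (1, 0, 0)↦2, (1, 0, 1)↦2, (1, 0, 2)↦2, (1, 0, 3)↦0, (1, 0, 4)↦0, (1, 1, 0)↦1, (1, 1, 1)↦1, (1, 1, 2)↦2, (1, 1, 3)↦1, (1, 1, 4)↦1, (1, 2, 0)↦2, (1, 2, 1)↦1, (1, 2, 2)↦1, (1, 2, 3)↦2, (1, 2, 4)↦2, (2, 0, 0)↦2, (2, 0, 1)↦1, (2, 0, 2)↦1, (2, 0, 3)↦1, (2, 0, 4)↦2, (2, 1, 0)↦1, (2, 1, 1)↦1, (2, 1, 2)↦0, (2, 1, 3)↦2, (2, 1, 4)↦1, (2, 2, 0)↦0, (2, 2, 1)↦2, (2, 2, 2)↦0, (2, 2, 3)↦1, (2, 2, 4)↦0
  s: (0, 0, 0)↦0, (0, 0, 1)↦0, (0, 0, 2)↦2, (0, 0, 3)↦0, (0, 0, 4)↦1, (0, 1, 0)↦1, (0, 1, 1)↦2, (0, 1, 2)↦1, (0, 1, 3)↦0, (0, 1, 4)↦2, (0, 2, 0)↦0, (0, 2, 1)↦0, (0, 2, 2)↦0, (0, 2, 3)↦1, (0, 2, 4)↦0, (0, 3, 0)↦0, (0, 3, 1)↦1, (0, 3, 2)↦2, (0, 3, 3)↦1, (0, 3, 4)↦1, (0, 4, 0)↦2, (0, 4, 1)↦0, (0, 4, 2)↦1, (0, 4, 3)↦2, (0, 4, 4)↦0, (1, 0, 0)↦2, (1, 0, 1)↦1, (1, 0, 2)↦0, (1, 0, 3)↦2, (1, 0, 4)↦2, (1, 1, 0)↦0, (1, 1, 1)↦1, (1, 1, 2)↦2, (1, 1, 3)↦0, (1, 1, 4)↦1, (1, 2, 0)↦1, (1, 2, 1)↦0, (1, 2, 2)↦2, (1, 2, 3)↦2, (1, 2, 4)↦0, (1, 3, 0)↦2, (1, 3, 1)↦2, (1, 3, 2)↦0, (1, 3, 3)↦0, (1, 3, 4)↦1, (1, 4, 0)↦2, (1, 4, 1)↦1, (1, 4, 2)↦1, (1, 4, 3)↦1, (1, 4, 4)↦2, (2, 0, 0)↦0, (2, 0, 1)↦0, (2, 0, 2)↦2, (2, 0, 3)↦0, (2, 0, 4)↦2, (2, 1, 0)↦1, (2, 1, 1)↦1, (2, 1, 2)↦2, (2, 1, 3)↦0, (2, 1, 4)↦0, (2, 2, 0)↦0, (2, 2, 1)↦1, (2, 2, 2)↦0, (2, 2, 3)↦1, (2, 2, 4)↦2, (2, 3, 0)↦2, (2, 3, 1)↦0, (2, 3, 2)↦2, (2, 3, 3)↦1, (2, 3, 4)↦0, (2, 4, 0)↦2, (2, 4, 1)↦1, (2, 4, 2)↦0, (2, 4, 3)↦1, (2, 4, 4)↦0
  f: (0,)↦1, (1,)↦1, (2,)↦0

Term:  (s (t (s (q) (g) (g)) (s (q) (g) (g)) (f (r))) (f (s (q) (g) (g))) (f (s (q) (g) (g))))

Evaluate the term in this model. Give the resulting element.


  q = 0
  g = 0
  g = 0
  (s (q) (g) (g)) = s(0, 0, 0) = 0
  q = 0
  g = 0
  g = 0
  (s (q) (g) (g)) = s(0, 0, 0) = 0
  r = 2
  (f (r)) = f(2,) = 0
  (t (s (q) (g) (g)) (s (q) (g) (g)) (f (r))) = t(0, 0, 0) = 2
  q = 0
  g = 0
  g = 0
  (s (q) (g) (g)) = s(0, 0, 0) = 0
  (f (s (q) (g) (g))) = f(0,) = 1
  q = 0
  g = 0
  g = 0
  (s (q) (g) (g)) = s(0, 0, 0) = 0
  (f (s (q) (g) (g))) = f(0,) = 1
  (s (t (s (q) (g) (g)) (s (q) (g) (g)) (f (r))) (f (s (q) (g) (g))) (f (s (q) (g) (g)))) = s(2, 1, 1) = 1

value = 1


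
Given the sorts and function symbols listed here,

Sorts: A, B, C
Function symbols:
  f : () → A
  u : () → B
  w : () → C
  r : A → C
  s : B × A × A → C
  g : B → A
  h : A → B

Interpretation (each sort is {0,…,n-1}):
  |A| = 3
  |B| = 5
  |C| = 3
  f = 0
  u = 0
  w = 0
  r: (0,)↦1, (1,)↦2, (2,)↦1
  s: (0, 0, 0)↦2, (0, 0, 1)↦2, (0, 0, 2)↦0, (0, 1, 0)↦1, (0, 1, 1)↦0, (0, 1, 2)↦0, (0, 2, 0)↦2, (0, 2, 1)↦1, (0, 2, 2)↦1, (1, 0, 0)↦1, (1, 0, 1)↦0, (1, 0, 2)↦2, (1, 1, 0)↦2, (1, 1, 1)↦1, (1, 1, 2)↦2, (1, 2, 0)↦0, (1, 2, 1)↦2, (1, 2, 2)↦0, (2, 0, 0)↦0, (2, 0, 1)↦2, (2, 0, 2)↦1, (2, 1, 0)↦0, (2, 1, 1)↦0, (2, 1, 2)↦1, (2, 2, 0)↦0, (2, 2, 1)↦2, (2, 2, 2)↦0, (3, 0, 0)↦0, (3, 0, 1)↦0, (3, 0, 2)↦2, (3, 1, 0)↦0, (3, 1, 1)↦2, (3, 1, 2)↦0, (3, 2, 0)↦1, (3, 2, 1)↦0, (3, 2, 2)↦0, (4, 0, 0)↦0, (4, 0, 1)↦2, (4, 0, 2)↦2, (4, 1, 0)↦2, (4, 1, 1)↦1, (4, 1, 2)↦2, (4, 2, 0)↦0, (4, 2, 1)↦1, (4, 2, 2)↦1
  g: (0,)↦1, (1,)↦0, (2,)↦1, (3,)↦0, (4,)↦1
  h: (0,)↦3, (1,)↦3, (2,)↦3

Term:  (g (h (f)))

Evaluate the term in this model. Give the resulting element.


  f = 0
  (h (f)) = h(0,) = 3
  (g (h (f))) = g(3,) = 0

value = 0


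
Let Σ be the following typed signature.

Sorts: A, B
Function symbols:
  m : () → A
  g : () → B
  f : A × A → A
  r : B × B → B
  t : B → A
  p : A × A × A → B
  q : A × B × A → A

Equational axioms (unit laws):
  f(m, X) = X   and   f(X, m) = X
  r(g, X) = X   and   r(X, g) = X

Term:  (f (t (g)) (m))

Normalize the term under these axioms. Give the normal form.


normal form = (t (g))

1. (f (t (g)) (m))  →  (t (g))


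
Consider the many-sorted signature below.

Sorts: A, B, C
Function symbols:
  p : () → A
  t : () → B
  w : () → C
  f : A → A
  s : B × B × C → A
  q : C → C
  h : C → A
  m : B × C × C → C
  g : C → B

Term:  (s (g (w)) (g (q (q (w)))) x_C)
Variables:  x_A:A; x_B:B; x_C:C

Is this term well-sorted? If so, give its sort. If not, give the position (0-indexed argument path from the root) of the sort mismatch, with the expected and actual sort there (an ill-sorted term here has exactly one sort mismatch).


well-sorted; sort = A

    (w) : C
  (g (w)) : B
        (w) : C
      (q (w)) : C
    (q (q (w))) : C
  (g (q (q (w)))) : B
  x_C : C
(s (g (w)) (g (q (q (w)))) x_C) : A


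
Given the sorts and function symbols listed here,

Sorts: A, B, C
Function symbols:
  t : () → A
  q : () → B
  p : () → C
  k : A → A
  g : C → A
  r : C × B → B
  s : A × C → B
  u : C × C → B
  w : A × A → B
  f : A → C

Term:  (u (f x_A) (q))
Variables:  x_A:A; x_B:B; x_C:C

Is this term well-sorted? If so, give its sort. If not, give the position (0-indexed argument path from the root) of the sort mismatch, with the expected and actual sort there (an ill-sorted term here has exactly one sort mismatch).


    x_A : A
  (f x_A) : C
  (q) : B
(u (f x_A) (q)) : ✗ arg 1 at [1] has sort B, expected C

ill-sorted at position [1]: expected C, got B


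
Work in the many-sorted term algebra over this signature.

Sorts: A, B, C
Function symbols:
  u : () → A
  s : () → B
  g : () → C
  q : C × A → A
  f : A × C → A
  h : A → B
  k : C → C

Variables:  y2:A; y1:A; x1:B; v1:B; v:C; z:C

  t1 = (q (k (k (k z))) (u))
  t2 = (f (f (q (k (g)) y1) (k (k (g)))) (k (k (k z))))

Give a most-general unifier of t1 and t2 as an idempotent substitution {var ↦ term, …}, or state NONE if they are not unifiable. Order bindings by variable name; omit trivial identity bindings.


head clash or occurs-check failure — not unifiable

NONE (not unifiable)


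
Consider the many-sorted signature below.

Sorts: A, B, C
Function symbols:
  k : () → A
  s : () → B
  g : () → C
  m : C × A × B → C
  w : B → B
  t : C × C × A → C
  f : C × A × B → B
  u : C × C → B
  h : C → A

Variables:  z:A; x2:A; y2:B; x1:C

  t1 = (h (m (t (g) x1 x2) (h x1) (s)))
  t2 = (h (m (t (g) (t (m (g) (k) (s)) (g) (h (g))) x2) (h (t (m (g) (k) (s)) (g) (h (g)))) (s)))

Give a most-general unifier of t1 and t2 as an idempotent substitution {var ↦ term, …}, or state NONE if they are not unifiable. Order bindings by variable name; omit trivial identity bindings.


{x1 ↦ (t (m (g) (k) (s)) (g) (h (g)))}


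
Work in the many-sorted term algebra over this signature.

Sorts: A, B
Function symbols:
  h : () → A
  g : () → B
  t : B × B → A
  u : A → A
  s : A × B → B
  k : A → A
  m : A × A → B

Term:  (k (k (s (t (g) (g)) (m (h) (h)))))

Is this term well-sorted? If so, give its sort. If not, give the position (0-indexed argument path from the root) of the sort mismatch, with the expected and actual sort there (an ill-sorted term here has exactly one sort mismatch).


        (g) : B
        (g) : B
      (t (g) (g)) : A
        (h) : A
        (h) : A
      (m (h) (h)) : B
    (s (t (g) (g)) (m (h) (h))) : B
  (k (s (t (g) (g)) (m (h) (h)))) : ✗ arg 0 at [0, 0] has sort B, expected A

ill-sorted at position [0, 0]: expected A, got B


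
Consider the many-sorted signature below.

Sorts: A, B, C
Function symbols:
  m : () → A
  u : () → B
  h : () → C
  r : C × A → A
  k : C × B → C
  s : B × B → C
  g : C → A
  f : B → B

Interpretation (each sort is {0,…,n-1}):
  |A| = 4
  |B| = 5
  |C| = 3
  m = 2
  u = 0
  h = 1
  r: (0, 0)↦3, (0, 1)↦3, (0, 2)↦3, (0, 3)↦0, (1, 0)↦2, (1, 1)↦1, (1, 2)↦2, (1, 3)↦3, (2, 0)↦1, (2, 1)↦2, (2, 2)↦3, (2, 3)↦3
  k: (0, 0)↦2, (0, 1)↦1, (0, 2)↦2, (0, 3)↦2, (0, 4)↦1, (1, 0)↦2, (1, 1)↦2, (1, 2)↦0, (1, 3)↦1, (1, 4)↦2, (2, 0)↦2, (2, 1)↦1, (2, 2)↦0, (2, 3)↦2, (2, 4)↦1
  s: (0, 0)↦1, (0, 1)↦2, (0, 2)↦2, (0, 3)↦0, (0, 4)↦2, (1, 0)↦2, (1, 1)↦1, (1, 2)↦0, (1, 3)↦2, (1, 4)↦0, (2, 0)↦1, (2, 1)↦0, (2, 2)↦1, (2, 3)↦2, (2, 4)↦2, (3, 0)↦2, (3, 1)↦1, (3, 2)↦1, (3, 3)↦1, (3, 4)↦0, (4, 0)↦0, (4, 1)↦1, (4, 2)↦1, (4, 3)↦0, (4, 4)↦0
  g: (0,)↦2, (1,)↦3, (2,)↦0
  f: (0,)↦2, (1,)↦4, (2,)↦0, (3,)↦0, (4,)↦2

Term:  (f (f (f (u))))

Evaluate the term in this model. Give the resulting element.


  u = 0
  (f (u)) = f(0,) = 2
  (f (f (u))) = f(2,) = 0
  (f (f (f (u)))) = f(0,) = 2

value = 2


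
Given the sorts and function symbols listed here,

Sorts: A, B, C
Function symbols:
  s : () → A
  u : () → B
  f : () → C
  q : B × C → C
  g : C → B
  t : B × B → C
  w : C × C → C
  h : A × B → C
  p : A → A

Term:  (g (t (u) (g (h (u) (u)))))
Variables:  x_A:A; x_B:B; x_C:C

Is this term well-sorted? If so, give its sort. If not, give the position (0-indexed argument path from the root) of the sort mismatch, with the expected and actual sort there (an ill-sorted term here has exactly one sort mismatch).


    (u) : B
        (u) : B
        (u) : B
      (h (u) (u)) : ✗ arg 0 at [0, 1, 0, 0] has sort B, expected A

ill-sorted at position [0, 1, 0, 0]: expected A, got B


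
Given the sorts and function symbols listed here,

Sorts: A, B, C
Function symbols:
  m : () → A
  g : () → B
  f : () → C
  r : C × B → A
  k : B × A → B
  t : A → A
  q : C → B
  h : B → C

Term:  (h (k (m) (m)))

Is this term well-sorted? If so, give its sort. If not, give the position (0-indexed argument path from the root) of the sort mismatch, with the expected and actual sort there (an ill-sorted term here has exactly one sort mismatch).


    (m) : A
    (m) : A
  (k (m) (m)) : ✗ arg 0 at [0, 0] has sort A, expected B

ill-sorted at position [0, 0]: expected B, got A


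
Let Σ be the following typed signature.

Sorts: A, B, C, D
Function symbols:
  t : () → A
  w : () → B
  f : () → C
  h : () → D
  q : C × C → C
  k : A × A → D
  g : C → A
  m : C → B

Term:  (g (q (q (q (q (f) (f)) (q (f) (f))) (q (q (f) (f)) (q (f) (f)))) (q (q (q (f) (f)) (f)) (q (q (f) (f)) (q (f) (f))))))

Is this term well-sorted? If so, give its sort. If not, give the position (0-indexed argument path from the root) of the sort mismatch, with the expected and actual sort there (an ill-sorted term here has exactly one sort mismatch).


          (f) : C
          (f) : C
        (q (f) (f)) : C
          (f) : C
          (f) : C
        (q (f) (f)) : C
      (q (q (f) (f)) (q (f) (f))) : C
          (f) : C
          (f) : C
        (q (f) (f)) : C
          (f) : C
          (f) : C
        (q (f) (f)) : C
      (q (q (f) (f)) (q (f) (f))) : C
    (q (q (q (f) (f)) (q (f) (f))) (q (q (f) (f)) (q (f) (f)))) : C
          (f) : C
          (f) : C
        (q (f) (f)) : C
        (f) : C
      (q (q (f) (f)) (f)) : C
          (f) : C
          (f) : C
        (q (f) (f)) : C
          (f) : C
          (f) : C
        (q (f) (f)) : C
      (q (q (f) (f)) (q (f) (f))) : C
    (q (q (q (f) (f)) (f)) (q (q (f) (f)) (q (f) (f)))) : C
  (q (q (q (q (f) (f)) (q (f) (f))) (q (q (f) (f)) (q (f) (f)))) (q (q (q (f) (f)) (f)) (q (q (f) (f)) (q (f) (f))))) : C
(g (q (q (q (q (f) (f)) (q (f) (f))) (q (q (f) (f)) (q (f) (f)))) (q (q (q (f) (f)) (f)) (q (q (f) (f)) (q (f) (f)))))) : A

well-sorted; sort = A


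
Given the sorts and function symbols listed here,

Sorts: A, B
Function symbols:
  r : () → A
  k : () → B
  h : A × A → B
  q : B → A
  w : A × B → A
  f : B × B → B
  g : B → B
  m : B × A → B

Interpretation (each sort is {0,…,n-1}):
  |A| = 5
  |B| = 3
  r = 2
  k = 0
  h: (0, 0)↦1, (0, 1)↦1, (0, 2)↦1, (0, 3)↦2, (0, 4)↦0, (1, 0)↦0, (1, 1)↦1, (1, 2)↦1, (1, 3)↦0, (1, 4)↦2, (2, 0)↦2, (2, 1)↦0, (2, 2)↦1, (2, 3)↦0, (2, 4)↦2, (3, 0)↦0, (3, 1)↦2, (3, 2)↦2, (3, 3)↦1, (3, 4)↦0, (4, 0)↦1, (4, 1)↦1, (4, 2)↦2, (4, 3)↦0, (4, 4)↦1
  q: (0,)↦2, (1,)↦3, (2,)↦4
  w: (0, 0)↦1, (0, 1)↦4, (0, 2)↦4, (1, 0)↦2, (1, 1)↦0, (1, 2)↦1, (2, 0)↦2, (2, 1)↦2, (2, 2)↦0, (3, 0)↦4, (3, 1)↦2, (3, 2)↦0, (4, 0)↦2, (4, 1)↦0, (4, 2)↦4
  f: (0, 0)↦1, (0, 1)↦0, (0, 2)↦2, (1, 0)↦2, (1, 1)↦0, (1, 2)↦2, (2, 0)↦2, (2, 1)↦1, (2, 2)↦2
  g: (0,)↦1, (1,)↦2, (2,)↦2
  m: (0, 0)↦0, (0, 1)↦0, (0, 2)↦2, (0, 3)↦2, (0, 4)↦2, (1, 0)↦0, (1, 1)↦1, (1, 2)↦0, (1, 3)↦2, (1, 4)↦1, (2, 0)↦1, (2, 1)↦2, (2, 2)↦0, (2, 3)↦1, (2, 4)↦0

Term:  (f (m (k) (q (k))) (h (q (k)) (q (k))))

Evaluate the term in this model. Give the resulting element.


value = 1

  k = 0
  k = 0
  (q (k)) = q(0,) = 2
  (m (k) (q (k))) = m(0, 2) = 2
  k = 0
  (q (k)) = q(0,) = 2
  k = 0
  (q (k)) = q(0,) = 2
  (h (q (k)) (q (k))) = h(2, 2) = 1
  (f (m (k) (q (k))) (h (q (k)) (q (k)))) = f(2, 1) = 1


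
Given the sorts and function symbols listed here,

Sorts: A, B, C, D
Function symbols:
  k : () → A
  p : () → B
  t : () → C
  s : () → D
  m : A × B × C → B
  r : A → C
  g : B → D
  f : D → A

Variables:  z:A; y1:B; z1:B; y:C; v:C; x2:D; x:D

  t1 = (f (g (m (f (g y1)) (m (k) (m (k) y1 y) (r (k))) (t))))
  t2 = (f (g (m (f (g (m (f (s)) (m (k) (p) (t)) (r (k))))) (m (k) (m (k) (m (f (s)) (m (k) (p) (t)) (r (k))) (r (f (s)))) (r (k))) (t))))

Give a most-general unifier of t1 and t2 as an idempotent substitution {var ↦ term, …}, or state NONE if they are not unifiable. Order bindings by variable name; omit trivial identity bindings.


{y ↦ (r (f (s))), y1 ↦ (m (f (s)) (m (k) (p) (t)) (r (k)))}


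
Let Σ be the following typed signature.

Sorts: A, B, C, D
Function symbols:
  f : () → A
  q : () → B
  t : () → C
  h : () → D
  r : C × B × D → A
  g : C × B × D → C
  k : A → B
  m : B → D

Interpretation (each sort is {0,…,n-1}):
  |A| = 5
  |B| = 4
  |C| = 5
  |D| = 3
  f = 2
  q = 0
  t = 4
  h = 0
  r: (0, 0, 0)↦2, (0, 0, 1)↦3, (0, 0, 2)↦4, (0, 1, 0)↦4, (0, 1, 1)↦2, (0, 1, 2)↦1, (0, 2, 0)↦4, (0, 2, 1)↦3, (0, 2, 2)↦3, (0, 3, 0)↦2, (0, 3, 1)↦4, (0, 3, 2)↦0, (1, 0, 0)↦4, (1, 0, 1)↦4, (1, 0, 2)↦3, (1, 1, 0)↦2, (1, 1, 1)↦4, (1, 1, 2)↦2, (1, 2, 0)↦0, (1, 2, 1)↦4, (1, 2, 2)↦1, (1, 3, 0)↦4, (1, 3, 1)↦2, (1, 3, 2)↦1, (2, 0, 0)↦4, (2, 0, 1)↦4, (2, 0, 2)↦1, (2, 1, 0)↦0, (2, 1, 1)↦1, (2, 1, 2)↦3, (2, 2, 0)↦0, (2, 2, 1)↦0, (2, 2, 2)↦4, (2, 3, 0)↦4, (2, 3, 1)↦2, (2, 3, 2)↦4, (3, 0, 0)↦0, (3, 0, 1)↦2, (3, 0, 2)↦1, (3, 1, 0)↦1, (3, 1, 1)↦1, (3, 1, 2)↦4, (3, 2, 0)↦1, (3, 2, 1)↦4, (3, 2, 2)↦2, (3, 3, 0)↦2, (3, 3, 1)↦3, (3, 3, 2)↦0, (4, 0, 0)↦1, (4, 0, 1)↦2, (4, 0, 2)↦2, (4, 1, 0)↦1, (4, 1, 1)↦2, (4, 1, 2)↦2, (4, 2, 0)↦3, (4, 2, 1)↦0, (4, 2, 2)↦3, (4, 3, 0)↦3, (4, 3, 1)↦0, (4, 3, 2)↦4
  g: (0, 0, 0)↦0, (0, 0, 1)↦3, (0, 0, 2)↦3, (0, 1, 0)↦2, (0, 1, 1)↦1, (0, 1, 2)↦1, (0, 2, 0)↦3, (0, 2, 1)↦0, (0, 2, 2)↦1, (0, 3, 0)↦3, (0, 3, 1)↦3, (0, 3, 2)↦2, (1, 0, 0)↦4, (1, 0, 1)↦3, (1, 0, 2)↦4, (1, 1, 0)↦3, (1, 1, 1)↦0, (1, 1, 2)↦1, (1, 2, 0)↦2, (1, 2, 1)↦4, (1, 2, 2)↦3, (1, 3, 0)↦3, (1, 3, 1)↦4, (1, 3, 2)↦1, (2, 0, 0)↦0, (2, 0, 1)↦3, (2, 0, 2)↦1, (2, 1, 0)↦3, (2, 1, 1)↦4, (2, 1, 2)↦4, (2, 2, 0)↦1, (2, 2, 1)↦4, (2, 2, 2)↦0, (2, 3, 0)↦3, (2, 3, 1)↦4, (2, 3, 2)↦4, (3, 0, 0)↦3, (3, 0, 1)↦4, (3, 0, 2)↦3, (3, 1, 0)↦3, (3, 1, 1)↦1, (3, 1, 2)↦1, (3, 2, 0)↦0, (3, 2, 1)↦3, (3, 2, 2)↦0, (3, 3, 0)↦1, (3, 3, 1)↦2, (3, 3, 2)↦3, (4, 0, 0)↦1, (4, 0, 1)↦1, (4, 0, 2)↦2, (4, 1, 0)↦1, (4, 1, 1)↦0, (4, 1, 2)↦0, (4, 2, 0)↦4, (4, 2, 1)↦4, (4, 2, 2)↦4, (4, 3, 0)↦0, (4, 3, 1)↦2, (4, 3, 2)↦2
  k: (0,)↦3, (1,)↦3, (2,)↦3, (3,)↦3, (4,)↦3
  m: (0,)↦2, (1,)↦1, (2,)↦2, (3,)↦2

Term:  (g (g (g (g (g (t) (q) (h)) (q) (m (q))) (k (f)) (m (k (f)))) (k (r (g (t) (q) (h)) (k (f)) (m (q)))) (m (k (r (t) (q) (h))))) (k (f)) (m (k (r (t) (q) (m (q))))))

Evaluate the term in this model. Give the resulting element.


  t = 4
  q = 0
  h = 0
  (g (t) (q) (h)) = g(4, 0, 0) = 1
  q = 0
  q = 0
  (m (q)) = m(0,) = 2
  (g (g (t) (q) (h)) (q) (m (q))) = g(1, 0, 2) = 4
  f = 2
  (k (f)) = k(2,) = 3
  f = 2
  (k (f)) = k(2,) = 3
  (m (k (f))) = m(3,) = 2
  (g (g (g (t) (q) (h)) (q) (m (q))) (k (f)) (m (k (f)))) = g(4, 3, 2) = 2
  t = 4
  q = 0
  h = 0
  (g (t) (q) (h)) = g(4, 0, 0) = 1
  f = 2
  (k (f)) = k(2,) = 3
  q = 0
  (m (q)) = m(0,) = 2
  (r (g (t) (q) (h)) (k (f)) (m (q))) = r(1, 3, 2) = 1
  (k (r (g (t) (q) (h)) (k (f)) (m (q)))) = k(1,) = 3
  t = 4
  q = 0
  h = 0
  (r (t) (q) (h)) = r(4, 0, 0) = 1
  (k (r (t) (q) (h))) = k(1,) = 3
  (m (k (r (t) (q) (h)))) = m(3,) = 2
  (g (g (g (g (t) (q) (h)) (q) (m (q))) (k (f)) (m (k (f)))) (k (r (g (t) (q) (h)) (k (f)) (m (q)))) (m (k (r (t) (q) (h))))) = g(2, 3, 2) = 4
  f = 2
  (k (f)) = k(2,) = 3
  t = 4
  q = 0
  q = 0
  (m (q)) = m(0,) = 2
  (r (t) (q) (m (q))) = r(4, 0, 2) = 2
  (k (r (t) (q) (m (q)))) = k(2,) = 3
  (m (k (r (t) (q) (m (q))))) = m(3,) = 2
  (g (g (g (g (g (t) (q) (h)) (q) (m (q))) (k (f)) (m (k (f)))) (k (r (g (t) (q) (h)) (k (f)) (m (q)))) (m (k (r (t) (q) (h))))) (k (f)) (m (k (r (t) (q) (m (q)))))) = g(4, 3, 2) = 2

value = 2


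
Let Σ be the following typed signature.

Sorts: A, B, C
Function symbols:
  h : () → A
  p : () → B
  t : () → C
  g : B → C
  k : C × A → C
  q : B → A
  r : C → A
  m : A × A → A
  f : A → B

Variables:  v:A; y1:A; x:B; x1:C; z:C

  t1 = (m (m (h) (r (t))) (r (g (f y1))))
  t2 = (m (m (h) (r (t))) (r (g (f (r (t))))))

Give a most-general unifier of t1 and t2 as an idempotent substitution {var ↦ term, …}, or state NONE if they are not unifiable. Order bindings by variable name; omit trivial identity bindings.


{y1 ↦ (r (t))}


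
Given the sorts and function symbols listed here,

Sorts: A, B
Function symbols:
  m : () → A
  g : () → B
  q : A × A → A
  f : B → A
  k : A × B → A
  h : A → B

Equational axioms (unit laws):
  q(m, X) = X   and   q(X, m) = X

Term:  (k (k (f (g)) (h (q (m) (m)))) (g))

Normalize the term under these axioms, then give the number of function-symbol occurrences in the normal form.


1. (k (k (f (g)) (h (q (m) (m)))) (g))  →  (k (k (f (g)) (h (m))) (g))
normal form: (k (k (f (g)) (h (m))) (g))

size = 7


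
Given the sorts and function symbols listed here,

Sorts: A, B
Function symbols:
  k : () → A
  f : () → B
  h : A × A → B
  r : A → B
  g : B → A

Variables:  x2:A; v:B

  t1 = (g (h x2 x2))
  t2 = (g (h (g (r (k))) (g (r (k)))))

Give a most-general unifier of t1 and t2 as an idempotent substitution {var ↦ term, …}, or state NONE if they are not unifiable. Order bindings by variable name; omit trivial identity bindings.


{x2 ↦ (g (r (k)))}


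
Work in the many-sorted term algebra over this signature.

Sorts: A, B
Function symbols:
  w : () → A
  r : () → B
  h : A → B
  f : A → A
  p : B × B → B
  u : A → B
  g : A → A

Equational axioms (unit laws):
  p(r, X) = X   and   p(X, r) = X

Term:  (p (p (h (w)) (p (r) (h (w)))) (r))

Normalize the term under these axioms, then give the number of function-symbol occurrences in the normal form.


1. (p (p (h (w)) (p (r) (h (w)))) (r))  →  (p (h (w)) (p (r) (h (w))))
2. (p (h (w)) (p (r) (h (w))))  →  (p (h (w)) (h (w)))
normal form: (p (h (w)) (h (w)))

size = 5


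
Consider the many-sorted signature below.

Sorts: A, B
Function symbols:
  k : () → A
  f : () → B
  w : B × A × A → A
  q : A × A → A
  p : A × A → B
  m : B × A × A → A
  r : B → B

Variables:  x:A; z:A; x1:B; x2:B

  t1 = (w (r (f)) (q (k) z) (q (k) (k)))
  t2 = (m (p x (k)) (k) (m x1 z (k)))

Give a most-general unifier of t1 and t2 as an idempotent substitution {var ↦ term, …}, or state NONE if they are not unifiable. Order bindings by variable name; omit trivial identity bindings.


NONE (not unifiable)

head clash or occurs-check failure — not unifiable


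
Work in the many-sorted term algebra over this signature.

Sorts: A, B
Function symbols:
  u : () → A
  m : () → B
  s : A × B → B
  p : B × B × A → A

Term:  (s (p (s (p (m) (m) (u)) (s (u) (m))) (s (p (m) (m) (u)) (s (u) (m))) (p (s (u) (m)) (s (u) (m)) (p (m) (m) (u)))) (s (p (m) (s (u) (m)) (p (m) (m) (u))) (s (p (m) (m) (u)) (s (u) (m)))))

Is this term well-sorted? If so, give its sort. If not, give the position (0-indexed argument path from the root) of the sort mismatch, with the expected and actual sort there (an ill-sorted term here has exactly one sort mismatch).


well-sorted; sort = B

        (m) : B
        (m) : B
        (u) : A
      (p (m) (m) (u)) : A
        (u) : A
        (m) : B
      (s (u) (m)) : B
    (s (p (m) (m) (u)) (s (u) (m))) : B
        (m) : B
        (m) : B
        (u) : A
      (p (m) (m) (u)) : A
        (u) : A
        (m) : B
      (s (u) (m)) : B
    (s (p (m) (m) (u)) (s (u) (m))) : B
        (u) : A
        (m) : B
      (s (u) (m)) : B
        (u) : A
        (m) : B
      (s (u) (m)) : B
        (m) : B
        (m) : B
        (u) : A
      (p (m) (m) (u)) : A
    (p (s (u) (m)) (s (u) (m)) (p (m) (m) (u))) : A
  (p (s (p (m) (m) (u)) (s (u) (m))) (s (p (m) (m) (u)) (s (u) (m))) (p (s (u) (m)) (s (u) (m)) (p (m) (m) (u)))) : A
      (m) : B
        (u) : A
        (m) : B
      (s (u) (m)) : B
        (m) : B
        (m) : B
        (u) : A
      (p (m) (m) (u)) : A
    (p (m) (s (u) (m)) (p (m) (m) (u))) : A
        (m) : B
        (m) : B
        (u) : A
      (p (m) (m) (u)) : A
        (u) : A
        (m) : B
      (s (u) (m)) : B
    (s (p (m) (m) (u)) (s (u) (m))) : B
  (s (p (m) (s (u) (m)) (p (m) (m) (u))) (s (p (m) (m) (u)) (s (u) (m)))) : B
(s (p (s (p (m) (m) (u)) (s (u) (m))) (s (p (m) (m) (u)) (s (u) (m))) (p (s (u) (m)) (s (u) (m)) (p (m) (m) (u)))) (s (p (m) (s (u) (m)) (p (m) (m) (u))) (s (p (m) (m) (u)) (s (u) (m))))) : B


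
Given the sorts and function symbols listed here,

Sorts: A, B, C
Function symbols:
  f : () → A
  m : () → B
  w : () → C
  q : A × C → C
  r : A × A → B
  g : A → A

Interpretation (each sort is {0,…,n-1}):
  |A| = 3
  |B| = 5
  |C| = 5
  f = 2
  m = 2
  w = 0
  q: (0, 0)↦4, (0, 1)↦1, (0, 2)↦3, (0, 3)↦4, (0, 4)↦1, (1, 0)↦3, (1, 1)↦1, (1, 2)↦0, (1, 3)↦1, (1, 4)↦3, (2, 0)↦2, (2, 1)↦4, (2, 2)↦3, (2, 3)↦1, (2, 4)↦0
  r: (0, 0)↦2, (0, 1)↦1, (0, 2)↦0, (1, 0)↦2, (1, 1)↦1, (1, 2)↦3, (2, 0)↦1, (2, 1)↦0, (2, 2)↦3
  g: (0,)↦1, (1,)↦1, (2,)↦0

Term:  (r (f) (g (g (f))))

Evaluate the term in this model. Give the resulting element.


  f = 2
  f = 2
  (g (f)) = g(2,) = 0
  (g (g (f))) = g(0,) = 1
  (r (f) (g (g (f)))) = r(2, 1) = 0

value = 0


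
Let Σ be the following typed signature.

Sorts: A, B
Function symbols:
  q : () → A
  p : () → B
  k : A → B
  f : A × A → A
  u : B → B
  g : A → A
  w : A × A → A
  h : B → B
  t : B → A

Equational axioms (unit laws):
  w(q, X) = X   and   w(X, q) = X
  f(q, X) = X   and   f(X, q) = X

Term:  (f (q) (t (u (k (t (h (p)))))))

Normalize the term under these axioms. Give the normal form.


normal form = (t (u (k (t (h (p))))))

1. (f (q) (t (u (k (t (h (p)))))))  →  (t (u (k (t (h (p))))))


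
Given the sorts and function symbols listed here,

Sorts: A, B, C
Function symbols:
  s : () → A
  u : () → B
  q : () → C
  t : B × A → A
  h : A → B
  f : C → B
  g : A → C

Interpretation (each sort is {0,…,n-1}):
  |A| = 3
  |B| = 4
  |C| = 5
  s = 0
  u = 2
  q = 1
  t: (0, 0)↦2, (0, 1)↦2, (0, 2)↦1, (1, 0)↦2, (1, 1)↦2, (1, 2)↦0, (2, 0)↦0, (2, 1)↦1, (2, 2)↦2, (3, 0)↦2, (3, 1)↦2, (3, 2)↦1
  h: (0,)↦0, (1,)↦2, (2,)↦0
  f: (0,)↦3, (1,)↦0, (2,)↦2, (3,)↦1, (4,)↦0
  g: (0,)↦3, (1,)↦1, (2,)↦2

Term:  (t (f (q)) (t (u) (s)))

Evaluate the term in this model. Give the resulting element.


  q = 1
  (f (q)) = f(1,) = 0
  u = 2
  s = 0
  (t (u) (s)) = t(2, 0) = 0
  (t (f (q)) (t (u) (s))) = t(0, 0) = 2

value = 2


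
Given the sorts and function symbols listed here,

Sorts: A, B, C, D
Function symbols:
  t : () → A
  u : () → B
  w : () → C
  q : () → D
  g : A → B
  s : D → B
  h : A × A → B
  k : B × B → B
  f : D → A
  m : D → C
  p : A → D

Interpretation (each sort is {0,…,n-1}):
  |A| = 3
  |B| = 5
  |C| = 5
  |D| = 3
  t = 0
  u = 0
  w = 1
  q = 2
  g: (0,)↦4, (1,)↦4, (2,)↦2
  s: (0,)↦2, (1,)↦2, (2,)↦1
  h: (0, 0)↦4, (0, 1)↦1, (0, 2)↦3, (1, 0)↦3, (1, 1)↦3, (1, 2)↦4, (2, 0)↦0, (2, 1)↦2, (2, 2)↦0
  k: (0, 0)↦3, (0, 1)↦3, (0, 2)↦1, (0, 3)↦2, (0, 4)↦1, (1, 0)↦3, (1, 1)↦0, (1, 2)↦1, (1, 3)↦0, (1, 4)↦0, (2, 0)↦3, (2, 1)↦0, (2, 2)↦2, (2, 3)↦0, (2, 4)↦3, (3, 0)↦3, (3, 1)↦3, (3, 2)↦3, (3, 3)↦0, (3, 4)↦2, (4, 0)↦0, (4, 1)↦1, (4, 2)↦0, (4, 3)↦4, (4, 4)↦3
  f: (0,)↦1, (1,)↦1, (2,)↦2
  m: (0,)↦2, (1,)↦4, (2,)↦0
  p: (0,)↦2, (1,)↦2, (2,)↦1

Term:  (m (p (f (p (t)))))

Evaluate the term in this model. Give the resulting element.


  t = 0
  (p (t)) = p(0,) = 2
  (f (p (t))) = f(2,) = 2
  (p (f (p (t)))) = p(2,) = 1
  (m (p (f (p (t))))) = m(1,) = 4

value = 4


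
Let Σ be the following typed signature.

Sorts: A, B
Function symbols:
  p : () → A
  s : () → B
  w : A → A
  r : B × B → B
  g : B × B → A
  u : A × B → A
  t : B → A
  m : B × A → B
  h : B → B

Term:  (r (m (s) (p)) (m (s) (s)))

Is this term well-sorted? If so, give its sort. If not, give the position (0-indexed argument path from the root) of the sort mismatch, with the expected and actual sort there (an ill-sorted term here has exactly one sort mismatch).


ill-sorted at position [1, 1]: expected A, got B

    (s) : B
    (p) : A
  (m (s) (p)) : B
    (s) : B
    (s) : B
  (m (s) (s)) : ✗ arg 1 at [1, 1] has sort B, expected A


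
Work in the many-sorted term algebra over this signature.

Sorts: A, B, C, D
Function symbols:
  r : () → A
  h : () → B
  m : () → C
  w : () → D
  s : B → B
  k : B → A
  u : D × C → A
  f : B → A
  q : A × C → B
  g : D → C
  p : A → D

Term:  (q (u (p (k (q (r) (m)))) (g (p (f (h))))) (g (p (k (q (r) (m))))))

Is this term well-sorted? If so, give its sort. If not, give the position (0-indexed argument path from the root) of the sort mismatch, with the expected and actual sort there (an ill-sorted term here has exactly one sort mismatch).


well-sorted; sort = B

          (r) : A
          (m) : C
        (q (r) (m)) : B
      (k (q (r) (m))) : A
    (p (k (q (r) (m)))) : D
          (h) : B
        (f (h)) : A
      (p (f (h))) : D
    (g (p (f (h)))) : C
  (u (p (k (q (r) (m)))) (g (p (f (h))))) : A
          (r) : A
          (m) : C
        (q (r) (m)) : B
      (k (q (r) (m))) : A
    (p (k (q (r) (m)))) : D
  (g (p (k (q (r) (m))))) : C
(q (u (p (k (q (r) (m)))) (g (p (f (h))))) (g (p (k (q (r) (m)))))) : B


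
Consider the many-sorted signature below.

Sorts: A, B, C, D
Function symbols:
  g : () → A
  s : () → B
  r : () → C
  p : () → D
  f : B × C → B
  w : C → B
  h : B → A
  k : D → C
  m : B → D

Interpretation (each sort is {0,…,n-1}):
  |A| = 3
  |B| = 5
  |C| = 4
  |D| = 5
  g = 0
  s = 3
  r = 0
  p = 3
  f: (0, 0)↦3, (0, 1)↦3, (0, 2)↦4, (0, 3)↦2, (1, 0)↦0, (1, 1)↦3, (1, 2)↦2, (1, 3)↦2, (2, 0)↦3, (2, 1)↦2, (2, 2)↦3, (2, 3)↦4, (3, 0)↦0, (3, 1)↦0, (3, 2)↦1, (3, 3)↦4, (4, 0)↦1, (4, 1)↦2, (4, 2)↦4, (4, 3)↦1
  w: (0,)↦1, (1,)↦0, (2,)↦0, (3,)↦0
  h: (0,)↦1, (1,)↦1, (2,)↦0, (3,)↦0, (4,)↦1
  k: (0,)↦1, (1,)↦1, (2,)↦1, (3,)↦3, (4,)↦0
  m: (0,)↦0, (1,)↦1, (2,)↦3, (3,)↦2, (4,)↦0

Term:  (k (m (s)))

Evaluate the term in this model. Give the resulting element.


value = 1

  s = 3
  (m (s)) = m(3,) = 2
  (k (m (s))) = k(2,) = 1


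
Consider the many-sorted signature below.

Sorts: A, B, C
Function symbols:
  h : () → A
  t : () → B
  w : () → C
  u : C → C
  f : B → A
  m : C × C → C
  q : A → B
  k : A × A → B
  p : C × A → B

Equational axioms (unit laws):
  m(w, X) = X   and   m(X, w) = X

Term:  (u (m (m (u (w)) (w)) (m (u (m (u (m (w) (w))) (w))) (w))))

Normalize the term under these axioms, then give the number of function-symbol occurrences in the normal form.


size = 7

1. (u (m (m (u (w)) (w)) (m (u (m (u (m (w) (w))) (w))) (w))))  →  (u (m (u (w)) (m (u (m (u (m (w) (w))) (w))) (w))))
2. (u (m (u (w)) (m (u (m (u (m (w) (w))) (w))) (w))))  →  (u (m (u (w)) (u (m (u (m (w) (w))) (w)))))
3. (u (m (u (w)) (u (m (u (m (w) (w))) (w)))))  →  (u (m (u (w)) (u (u (m (w) (w))))))
4. (u (m (u (w)) (u (u (m (w) (w))))))  →  (u (m (u (w)) (u (u (w)))))
normal form: (u (m (u (w)) (u (u (w)))))


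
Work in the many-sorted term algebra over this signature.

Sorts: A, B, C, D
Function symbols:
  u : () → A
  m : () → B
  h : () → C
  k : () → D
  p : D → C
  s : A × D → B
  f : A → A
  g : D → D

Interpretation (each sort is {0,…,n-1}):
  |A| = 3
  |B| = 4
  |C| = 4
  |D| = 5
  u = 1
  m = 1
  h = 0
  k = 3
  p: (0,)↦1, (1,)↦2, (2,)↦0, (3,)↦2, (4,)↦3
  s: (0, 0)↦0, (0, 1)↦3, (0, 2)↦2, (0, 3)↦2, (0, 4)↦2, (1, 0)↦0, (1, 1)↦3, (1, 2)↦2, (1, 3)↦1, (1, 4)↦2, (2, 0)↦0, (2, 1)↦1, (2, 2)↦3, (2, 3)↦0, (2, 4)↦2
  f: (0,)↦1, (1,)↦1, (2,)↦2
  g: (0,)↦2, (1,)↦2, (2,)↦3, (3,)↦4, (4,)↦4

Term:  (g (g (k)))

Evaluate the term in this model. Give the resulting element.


  k = 3
  (g (k)) = g(3,) = 4
  (g (g (k))) = g(4,) = 4

value = 4


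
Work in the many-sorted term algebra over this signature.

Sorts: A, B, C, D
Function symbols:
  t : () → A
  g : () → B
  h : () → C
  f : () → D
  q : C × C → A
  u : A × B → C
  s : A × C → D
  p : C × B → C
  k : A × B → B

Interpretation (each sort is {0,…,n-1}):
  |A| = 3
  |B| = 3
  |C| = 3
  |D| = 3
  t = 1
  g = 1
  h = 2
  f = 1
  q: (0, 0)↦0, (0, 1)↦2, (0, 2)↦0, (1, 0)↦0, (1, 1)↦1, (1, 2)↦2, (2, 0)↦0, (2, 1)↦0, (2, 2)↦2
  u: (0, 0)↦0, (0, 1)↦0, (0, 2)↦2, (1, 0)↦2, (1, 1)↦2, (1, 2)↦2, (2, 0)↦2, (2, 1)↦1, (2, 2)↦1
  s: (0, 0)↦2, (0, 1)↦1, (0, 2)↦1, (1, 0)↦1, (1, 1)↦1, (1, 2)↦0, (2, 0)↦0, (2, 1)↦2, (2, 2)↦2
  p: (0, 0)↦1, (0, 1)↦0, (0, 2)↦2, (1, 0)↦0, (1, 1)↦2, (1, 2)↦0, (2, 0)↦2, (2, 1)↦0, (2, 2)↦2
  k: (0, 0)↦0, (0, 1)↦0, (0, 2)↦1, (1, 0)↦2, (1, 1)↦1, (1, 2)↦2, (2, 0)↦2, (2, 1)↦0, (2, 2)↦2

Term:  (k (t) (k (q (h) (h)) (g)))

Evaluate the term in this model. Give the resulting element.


value = 2

  t = 1
  h = 2
  h = 2
  (q (h) (h)) = q(2, 2) = 2
  g = 1
  (k (q (h) (h)) (g)) = k(2, 1) = 0
  (k (t) (k (q (h) (h)) (g))) = k(1, 0) = 2


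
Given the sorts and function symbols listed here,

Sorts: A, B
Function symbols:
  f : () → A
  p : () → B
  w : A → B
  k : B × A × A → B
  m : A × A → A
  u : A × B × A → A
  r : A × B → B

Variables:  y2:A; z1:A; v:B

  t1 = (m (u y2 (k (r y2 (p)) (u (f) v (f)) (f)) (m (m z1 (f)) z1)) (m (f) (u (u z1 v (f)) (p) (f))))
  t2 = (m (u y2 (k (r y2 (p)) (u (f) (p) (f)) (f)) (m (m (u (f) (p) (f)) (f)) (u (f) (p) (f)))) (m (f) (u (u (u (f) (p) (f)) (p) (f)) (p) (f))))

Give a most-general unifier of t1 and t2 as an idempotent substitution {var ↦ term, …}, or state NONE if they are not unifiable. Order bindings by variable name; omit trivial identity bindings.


{v ↦ (p), z1 ↦ (u (f) (p) (f))}


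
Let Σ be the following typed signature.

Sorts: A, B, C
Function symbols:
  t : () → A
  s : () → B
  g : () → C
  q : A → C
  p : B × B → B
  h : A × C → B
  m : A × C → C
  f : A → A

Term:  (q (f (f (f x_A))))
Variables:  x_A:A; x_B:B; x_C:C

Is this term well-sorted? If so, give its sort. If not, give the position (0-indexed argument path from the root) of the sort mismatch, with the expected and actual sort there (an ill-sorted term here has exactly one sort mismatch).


        x_A : A
      (f x_A) : A
    (f (f x_A)) : A
  (f (f (f x_A))) : A
(q (f (f (f x_A)))) : C

well-sorted; sort = C


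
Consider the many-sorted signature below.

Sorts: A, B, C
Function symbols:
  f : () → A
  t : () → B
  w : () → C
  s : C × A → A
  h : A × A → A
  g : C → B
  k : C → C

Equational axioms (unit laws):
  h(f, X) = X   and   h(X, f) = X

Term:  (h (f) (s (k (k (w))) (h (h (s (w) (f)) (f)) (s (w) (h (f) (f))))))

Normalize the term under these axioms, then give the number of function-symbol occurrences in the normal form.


1. (h (f) (s (k (k (w))) (h (h (s (w) (f)) (f)) (s (w) (h (f) (f))))))  →  (s (k (k (w))) (h (h (s (w) (f)) (f)) (s (w) (h (f) (f)))))
2. (s (k (k (w))) (h (h (s (w) (f)) (f)) (s (w) (h (f) (f)))))  →  (s (k (k (w))) (h (s (w) (f)) (s (w) (h (f) (f)))))
3. (s (k (k (w))) (h (s (w) (f)) (s (w) (h (f) (f)))))  →  (s (k (k (w))) (h (s (w) (f)) (s (w) (f))))
normal form: (s (k (k (w))) (h (s (w) (f)) (s (w) (f))))

size = 11


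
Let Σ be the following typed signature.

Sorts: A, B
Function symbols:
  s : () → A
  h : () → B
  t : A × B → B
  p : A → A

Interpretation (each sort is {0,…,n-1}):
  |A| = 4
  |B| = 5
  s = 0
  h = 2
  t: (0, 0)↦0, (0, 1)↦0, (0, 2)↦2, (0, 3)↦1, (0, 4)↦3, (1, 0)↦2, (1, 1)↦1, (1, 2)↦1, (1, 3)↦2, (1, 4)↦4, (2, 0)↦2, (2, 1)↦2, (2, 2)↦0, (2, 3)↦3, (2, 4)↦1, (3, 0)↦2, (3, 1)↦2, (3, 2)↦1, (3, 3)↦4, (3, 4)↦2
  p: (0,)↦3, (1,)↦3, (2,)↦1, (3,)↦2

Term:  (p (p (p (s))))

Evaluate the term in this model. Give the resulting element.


  s = 0
  (p (s)) = p(0,) = 3
  (p (p (s))) = p(3,) = 2
  (p (p (p (s)))) = p(2,) = 1

value = 1


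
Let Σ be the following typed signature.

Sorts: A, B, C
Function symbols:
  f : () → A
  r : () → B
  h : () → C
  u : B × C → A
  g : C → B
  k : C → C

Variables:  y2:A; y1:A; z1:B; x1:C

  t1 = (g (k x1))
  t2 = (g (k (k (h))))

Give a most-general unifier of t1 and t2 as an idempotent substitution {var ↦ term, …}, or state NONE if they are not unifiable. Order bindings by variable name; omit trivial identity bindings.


{x1 ↦ (k (h))}


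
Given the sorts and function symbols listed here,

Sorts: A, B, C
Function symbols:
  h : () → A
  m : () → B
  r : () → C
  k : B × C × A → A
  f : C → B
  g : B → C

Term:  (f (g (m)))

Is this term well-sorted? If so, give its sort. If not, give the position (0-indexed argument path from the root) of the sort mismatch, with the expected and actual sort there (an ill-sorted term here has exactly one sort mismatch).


    (m) : B
  (g (m)) : C
(f (g (m))) : B

well-sorted; sort = B


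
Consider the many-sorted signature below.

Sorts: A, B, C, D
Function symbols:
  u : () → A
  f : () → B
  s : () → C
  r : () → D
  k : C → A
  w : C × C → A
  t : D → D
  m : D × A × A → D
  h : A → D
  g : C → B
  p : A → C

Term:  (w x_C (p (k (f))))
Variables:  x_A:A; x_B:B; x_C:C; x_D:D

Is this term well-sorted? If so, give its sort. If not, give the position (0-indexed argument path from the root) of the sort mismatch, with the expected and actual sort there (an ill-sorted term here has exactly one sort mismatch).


  x_C : C
      (f) : B
    (k (f)) : ✗ arg 0 at [1, 0, 0] has sort B, expected C

ill-sorted at position [1, 0, 0]: expected C, got B


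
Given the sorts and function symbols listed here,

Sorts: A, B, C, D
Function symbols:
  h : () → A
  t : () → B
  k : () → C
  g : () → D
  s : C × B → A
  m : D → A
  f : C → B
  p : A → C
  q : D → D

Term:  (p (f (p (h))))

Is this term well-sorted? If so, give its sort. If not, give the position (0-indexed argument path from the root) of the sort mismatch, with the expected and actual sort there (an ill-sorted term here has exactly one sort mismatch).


ill-sorted at position [0]: expected A, got B

      (h) : A
    (p (h)) : C
  (f (p (h))) : B
(p (f (p (h)))) : ✗ arg 0 at [0] has sort B, expected A
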